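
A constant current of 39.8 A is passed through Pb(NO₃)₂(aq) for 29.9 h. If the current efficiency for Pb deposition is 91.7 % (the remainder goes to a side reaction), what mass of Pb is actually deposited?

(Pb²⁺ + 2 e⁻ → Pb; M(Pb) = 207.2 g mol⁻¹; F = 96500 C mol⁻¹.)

Q = I·t = 39.80 × 107640 = 4284000 C.
n(e⁻) = 4284000/96500 = 44.39 mol; theoretically n(Pb) = 44.39/2 = 22.20 mol, m_theo = 4599 g.
At 91.7 % efficiency, m_actual = 0.917 × 4599 = 4220 g.

4220 g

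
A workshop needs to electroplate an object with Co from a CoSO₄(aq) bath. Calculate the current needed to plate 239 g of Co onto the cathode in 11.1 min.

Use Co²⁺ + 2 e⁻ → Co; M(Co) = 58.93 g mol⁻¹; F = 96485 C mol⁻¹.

1180 A

n(Co) = 239 / 58.93 = 4.056 mol.
n(e⁻) = 2 × 4.056 = 8.111 mol.
Q = n(e⁻)·F = 8.111 × 96485 = 782600 C.
I = Q/t = 782600 / 666.00 s = 1180 A.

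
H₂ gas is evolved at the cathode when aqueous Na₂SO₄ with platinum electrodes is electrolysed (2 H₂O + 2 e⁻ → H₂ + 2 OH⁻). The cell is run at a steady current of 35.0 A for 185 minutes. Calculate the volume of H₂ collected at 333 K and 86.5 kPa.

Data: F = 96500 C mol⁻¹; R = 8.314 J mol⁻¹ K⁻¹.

Q = I·t = 35.00 A × 11100 s = 388500 C.
n(e⁻) = Q/F = 388500 / 96500 = 4.026 mol.
2 electrons are transferred per H₂ molecule, so n(H₂) = 4.026 / 2 = 2.013 mol.
V = nRT/P = (2.013 × 8.314 × 333) / (86.5 × 10³ Pa) = 0.0644 m³ = 64.4 L.

64.4 L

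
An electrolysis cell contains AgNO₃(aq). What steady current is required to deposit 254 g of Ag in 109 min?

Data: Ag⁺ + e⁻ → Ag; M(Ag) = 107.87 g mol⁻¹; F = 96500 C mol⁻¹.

n(Ag) = 254 / 107.87 = 2.355 mol.
n(e⁻) = 1 × 2.355 = 2.355 mol.
Q = n(e⁻)·F = 2.355 × 96500 = 227200 C.
I = Q/t = 227200 / 6540.0 s = 34.7 A.

34.7 A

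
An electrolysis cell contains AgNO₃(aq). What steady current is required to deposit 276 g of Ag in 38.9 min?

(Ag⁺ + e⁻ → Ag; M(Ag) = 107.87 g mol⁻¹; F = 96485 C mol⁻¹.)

106 A

n(Ag) = 276 / 107.87 = 2.559 mol.
n(e⁻) = 1 × 2.559 = 2.559 mol.
Q = n(e⁻)·F = 2.559 × 96485 = 246900 C.
I = Q/t = 246900 / 2334.0 s = 106 A.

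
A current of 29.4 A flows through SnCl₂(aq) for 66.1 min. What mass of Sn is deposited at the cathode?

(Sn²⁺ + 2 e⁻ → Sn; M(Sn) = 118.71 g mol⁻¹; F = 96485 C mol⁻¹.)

71.7 g

Q = I·t = 29.40 A × 3966.0 s = 116600 C.
n(e⁻) = Q/F = 116600 / 96485 = 1.208 mol.
Sn²⁺ + 2 e⁻ → Sn, so n(Sn) = n(e⁻)/2 = 0.6042 mol.
m = n·M = 0.6042 × 118.71 = 71.7 g.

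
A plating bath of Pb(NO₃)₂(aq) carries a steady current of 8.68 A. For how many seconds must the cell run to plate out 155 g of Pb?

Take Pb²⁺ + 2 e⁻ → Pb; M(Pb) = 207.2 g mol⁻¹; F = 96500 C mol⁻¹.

n(Pb) = m/M = 155 / 207.2 = 0.7481 mol.
Each Pb atom requires 2 electrons, so n(e⁻) = 2 × 0.7481 = 1.496 mol.
Q = n(e⁻)·F = 1.496 × 96500 = 144400 C.
t = Q/I = 144400 / 8.680 A = 16630 s.

16600 s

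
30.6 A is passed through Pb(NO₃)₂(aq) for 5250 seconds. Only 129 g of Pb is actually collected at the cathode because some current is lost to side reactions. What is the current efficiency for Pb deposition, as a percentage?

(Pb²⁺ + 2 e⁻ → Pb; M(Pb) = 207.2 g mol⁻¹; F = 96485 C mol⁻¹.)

Q = I·t = 30.60 × 5250.0 = 160600 C; n(e⁻) = 160600/96485 = 1.665 mol.
Theoretical n(Pb) = n(e⁻)/2 = 0.8325 mol, i.e. m_theo = 0.8325 × 207.2 = 172.5 g.
Efficiency = m_actual / m_theo = 129 / 172.5 = 74.8 %.

74.8 %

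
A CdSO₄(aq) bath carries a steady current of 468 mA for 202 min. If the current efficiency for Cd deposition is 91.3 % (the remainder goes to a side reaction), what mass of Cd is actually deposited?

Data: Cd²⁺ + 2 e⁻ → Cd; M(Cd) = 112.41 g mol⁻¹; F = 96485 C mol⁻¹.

3.02 g

Q = I·t = 0.4680 × 12120 = 5672 C.
n(e⁻) = 5672/96485 = 0.05879 mol; theoretically n(Cd) = 0.05879/2 = 0.02939 mol, m_theo = 3.304 g.
At 91.3 % efficiency, m_actual = 0.913 × 3.304 = 3.02 g.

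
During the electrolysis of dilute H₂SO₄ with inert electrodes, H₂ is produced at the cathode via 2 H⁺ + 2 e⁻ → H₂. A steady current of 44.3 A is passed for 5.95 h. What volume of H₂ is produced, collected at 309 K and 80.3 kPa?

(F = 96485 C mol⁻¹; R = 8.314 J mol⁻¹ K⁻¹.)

157 L

Q = I·t = 44.30 A × 21420 s = 948900 C.
n(e⁻) = Q/F = 948900 / 96485 = 9.835 mol.
2 electrons are transferred per H₂ molecule, so n(H₂) = 9.835 / 2 = 4.917 mol.
V = nRT/P = (4.917 × 8.314 × 309) / (80.3 × 10³ Pa) = 0.157 m³ = 157 L.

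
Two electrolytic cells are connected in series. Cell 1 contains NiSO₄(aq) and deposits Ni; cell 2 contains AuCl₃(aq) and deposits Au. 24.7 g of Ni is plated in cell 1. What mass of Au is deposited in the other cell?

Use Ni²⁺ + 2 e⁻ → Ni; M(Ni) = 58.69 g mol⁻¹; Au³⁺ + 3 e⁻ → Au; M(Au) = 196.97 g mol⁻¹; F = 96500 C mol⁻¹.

n(Ni) = 24.7 / 58.69 = 0.4209 mol.
Since Ni²⁺ + 2 e⁻ → Ni, n(e⁻) passed = 2 × 0.4209 = 0.8417 mol.
Cells in series carry the same charge, so the same 0.8417 mol of electrons passes through cell 2.
Au³⁺ + 3 e⁻ → Au, so n(Au) = 0.8417 / 3 = 0.2806 mol.
m(Au) = 0.2806 × 196.97 = 55.3 g.

55.3 g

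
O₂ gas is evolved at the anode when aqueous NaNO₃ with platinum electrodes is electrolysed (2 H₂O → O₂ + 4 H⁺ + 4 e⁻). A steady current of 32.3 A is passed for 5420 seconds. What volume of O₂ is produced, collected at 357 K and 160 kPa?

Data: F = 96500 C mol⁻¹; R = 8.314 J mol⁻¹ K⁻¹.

8.41 L

Q = I·t = 32.30 A × 5420.0 s = 175100 C.
n(e⁻) = Q/F = 175100 / 96500 = 1.814 mol.
4 electrons are transferred per O₂ molecule, so n(O₂) = 1.814 / 4 = 0.4535 mol.
V = nRT/P = (0.4535 × 8.314 × 357) / (160 × 10³ Pa) = 0.00841 m³ = 8.41 L.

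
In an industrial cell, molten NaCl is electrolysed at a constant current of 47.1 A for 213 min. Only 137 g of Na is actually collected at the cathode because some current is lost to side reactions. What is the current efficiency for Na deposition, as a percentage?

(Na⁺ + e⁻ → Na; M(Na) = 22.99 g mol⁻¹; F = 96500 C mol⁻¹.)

Q = I·t = 47.10 × 12780 = 601900 C; n(e⁻) = 601900/96500 = 6.238 mol.
Theoretical n(Na) = n(e⁻)/1 = 6.238 mol, i.e. m_theo = 6.238 × 22.99 = 143.4 g.
Efficiency = m_actual / m_theo = 137 / 143.4 = 95.5 %.

95.5 %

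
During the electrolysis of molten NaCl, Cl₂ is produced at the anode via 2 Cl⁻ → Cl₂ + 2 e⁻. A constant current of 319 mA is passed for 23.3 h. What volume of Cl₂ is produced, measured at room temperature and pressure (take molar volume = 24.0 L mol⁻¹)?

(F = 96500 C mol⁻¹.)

Q = I·t = 0.3190 A × 83880 s = 26760 C.
n(e⁻) = Q/F = 26760 / 96500 = 0.2773 mol.
2 electrons are transferred per Cl₂ molecule, so n(Cl₂) = 0.2773 / 2 = 0.1386 mol.
V = n × V_m = 0.1386 × 24.0 = 3.33 L.

3.33 L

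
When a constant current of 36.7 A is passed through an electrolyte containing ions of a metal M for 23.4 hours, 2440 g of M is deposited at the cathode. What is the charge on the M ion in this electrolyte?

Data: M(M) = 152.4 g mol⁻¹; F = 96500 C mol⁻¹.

+2

Q = I·t = 36.70 A × 84240 s = 3092000 C, so n(e⁻) = 3092000/96500 = 32.04 mol.
n(M) deposited = 2440 / 152.4 = 16.01 mol.
Electrons per atom = n(e⁻)/n(M) = 32.04 / 16.01 = 2.00 ≈ 2, so the ion is M²⁺.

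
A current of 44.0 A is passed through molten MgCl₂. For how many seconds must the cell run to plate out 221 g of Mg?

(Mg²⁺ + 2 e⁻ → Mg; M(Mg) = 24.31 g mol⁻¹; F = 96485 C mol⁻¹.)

n(Mg) = m/M = 221 / 24.31 = 9.091 mol.
Each Mg atom requires 2 electrons, so n(e⁻) = 2 × 9.091 = 18.18 mol.
Q = n(e⁻)·F = 18.18 × 96485 = 1754000 C.
t = Q/I = 1754000 / 44.00 A = 39870 s.

39900 s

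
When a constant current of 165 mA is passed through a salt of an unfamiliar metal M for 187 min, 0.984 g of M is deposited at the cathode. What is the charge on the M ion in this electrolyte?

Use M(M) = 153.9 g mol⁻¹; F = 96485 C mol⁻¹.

Q = I·t = 0.1650 A × 11220 s = 1851 C, so n(e⁻) = 1851/96485 = 0.01919 mol.
n(M) deposited = 0.984 / 153.9 = 0.006394 mol.
Electrons per atom = n(e⁻)/n(M) = 0.01919 / 0.006394 = 3.00 ≈ 3, so the ion is M³⁺.

+3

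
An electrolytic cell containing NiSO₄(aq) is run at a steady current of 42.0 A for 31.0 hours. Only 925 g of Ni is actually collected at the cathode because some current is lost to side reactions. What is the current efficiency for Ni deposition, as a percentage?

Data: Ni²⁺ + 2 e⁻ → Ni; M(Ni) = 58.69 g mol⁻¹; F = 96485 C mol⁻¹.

64.9 %

Q = I·t = 42.00 × 111600 = 4687000 C; n(e⁻) = 4687000/96485 = 48.58 mol.
Theoretical n(Ni) = n(e⁻)/2 = 24.29 mol, i.e. m_theo = 24.29 × 58.69 = 1426 g.
Efficiency = m_actual / m_theo = 925 / 1426 = 64.9 %.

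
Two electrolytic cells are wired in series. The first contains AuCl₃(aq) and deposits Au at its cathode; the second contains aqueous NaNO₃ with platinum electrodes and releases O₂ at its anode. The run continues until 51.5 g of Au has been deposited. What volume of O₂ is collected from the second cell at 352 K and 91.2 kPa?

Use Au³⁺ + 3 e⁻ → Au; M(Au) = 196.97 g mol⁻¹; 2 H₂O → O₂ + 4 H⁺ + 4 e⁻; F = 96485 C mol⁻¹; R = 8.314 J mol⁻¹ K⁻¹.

6.29 L

n(Au) = 51.5 / 196.97 = 0.2615 mol, so n(e⁻) = 3 × 0.2615 = 0.7844 mol.
The cells are in series, so the same 0.7844 mol of electrons passes through the second cell.
2 H₂O → O₂ + 4 H⁺ + 4 e⁻ — 4 mol e⁻ per mol O₂, so n(O₂) = 0.7844/4 = 0.1961 mol.
V = nRT/P = (0.1961 × 8.314 × 352) / (91.2 × 10³) = 0.00629 m³ = 6.29 L.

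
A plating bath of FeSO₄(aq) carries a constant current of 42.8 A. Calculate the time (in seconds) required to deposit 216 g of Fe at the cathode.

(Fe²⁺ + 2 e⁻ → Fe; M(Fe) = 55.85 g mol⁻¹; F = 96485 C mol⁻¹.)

n(Fe) = m/M = 216 / 55.85 = 3.868 mol.
Each Fe atom requires 2 electrons, so n(e⁻) = 2 × 3.868 = 7.735 mol.
Q = n(e⁻)·F = 7.735 × 96485 = 746300 C.
t = Q/I = 746300 / 42.80 A = 17440 s.

17400 s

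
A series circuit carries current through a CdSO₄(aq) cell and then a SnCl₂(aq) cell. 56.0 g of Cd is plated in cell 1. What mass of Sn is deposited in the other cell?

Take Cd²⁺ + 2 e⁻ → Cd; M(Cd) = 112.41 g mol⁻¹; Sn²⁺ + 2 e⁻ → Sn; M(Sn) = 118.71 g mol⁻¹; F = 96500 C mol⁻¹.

59.1 g

n(Cd) = 56.0 / 112.41 = 0.4982 mol.
Since Cd²⁺ + 2 e⁻ → Cd, n(e⁻) passed = 2 × 0.4982 = 0.9964 mol.
Cells in series carry the same charge, so the same 0.9964 mol of electrons passes through cell 2.
Sn²⁺ + 2 e⁻ → Sn, so n(Sn) = 0.9964 / 2 = 0.4982 mol.
m(Sn) = 0.4982 × 118.71 = 59.1 g.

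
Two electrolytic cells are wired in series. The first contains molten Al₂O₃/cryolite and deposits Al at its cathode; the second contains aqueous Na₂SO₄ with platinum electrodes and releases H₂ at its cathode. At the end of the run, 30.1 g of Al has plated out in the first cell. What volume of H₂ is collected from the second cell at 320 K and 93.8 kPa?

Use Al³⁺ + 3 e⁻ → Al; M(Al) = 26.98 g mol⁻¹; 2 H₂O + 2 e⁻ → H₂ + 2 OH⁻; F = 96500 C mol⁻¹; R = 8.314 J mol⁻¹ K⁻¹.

47.5 L

n(Al) = 30.1 / 26.98 = 1.116 mol, so n(e⁻) = 3 × 1.116 = 3.347 mol.
The cells are in series, so the same 3.347 mol of electrons passes through the second cell.
2 H₂O + 2 e⁻ → H₂ + 2 OH⁻ — 2 mol e⁻ per mol H₂, so n(H₂) = 3.347/2 = 1.673 mol.
V = nRT/P = (1.673 × 8.314 × 320) / (93.8 × 10³) = 0.0475 m³ = 47.5 L.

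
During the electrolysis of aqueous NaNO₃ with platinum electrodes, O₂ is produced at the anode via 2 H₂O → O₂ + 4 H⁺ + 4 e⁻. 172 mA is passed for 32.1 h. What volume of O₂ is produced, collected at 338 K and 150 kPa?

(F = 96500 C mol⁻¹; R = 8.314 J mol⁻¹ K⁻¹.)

Q = I·t = 0.1720 A × 115560 s = 19880 C.
n(e⁻) = Q/F = 19880 / 96500 = 0.2060 mol.
4 electrons are transferred per O₂ molecule, so n(O₂) = 0.2060 / 4 = 0.05149 mol.
V = nRT/P = (0.05149 × 8.314 × 338) / (150 × 10³ Pa) = 9.65 × 10⁻⁴ m³ = 0.965 L.

0.965 L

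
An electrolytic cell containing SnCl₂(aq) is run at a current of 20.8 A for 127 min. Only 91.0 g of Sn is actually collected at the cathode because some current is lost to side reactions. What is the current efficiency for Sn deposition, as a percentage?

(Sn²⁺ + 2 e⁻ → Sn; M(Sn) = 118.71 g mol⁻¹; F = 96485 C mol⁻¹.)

Q = I·t = 20.80 × 7620.0 = 158500 C; n(e⁻) = 158500/96485 = 1.643 mol.
Theoretical n(Sn) = n(e⁻)/2 = 0.8214 mol, i.e. m_theo = 0.8214 × 118.71 = 97.50 g.
Efficiency = m_actual / m_theo = 91.0 / 97.50 = 93.3 %.

93.3 %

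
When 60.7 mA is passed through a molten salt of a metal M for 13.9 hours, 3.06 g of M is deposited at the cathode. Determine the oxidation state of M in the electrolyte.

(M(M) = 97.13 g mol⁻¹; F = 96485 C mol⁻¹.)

Q = I·t = 0.06070 A × 50040 s = 3037 C, so n(e⁻) = 3037/96485 = 0.03148 mol.
n(M) deposited = 3.06 / 97.13 = 0.03150 mol.
Electrons per atom = n(e⁻)/n(M) = 0.03148 / 0.03150 = 0.999 ≈ 1, so the ion is M⁺.

+1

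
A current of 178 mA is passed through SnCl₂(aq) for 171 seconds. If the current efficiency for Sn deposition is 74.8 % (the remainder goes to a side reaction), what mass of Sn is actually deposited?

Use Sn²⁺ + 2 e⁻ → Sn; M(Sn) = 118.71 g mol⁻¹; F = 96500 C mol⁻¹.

0.0140 g

Q = I·t = 0.1780 × 171.00 = 30.44 C.
n(e⁻) = 30.44/96500 = 0.0003154 mol; theoretically n(Sn) = 0.0003154/2 = 0.0001577 mol, m_theo = 0.01872 g.
At 74.8 % efficiency, m_actual = 0.748 × 0.01872 = 0.0140 g.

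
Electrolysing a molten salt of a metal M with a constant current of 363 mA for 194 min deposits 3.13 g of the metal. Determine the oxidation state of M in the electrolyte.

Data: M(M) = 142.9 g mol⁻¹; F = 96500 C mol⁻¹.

Q = I·t = 0.3630 A × 11640 s = 4225 C, so n(e⁻) = 4225/96500 = 0.04379 mol.
n(M) deposited = 3.13 / 142.9 = 0.02190 mol.
Electrons per atom = n(e⁻)/n(M) = 0.04379 / 0.02190 = 2.00 ≈ 2, so the ion is M²⁺.

+2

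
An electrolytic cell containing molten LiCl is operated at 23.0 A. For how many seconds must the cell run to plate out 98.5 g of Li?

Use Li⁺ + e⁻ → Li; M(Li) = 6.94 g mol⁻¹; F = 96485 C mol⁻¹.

n(Li) = m/M = 98.5 / 6.94 = 14.19 mol.
Each Li atom requires 1 electron, so n(e⁻) = 1 × 14.19 = 14.19 mol.
Q = n(e⁻)·F = 14.19 × 96485 = 1369000 C.
t = Q/I = 1369000 / 23.00 A = 59540 s.

59500 s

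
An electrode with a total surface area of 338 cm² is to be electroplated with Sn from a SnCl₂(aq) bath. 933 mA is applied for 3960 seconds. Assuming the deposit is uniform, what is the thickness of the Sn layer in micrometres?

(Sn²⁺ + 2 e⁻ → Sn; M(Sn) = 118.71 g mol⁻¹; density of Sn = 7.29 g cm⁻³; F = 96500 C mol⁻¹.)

Q = I·t = 0.9330 × 3960.0 = 3695 C; n(e⁻) = 0.03829 mol.
n(Sn) = n(e⁻)/2 = 0.01914 mol, so m = 0.01914 × 118.71 = 2.273 g.
Volume = m/ρ = 2.273 / 7.29 = 0.3117 cm³.
Thickness = V/A = 0.3117 / 338 = 9.22 × 10⁻⁴ cm = 9.22 μm.

9.22 μm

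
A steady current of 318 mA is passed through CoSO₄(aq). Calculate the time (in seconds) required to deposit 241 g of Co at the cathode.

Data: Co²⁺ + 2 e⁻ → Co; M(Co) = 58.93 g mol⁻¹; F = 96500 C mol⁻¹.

2.48 × 10⁶ s

n(Co) = m/M = 241 / 58.93 = 4.090 mol.
Each Co atom requires 2 electrons, so n(e⁻) = 2 × 4.090 = 8.179 mol.
Q = n(e⁻)·F = 8.179 × 96500 = 789300 C.
t = Q/I = 789300 / 0.3180 A = 2482000 s.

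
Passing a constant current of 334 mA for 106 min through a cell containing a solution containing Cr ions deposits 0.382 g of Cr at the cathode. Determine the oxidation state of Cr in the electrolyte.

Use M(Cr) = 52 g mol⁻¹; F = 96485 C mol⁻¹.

Q = I·t = 0.3340 A × 6360.0 s = 2124 C, so n(e⁻) = 2124/96485 = 0.02202 mol.
n(Cr) deposited = 0.382 / 52 = 0.007346 mol.
Electrons per atom = n(e⁻)/n(Cr) = 0.02202 / 0.007346 = 3.00 ≈ 3, so the ion is Cr³⁺.

+3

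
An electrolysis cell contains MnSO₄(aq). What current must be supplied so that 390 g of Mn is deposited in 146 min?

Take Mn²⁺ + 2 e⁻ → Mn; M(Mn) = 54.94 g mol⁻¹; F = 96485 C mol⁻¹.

156 A

n(Mn) = 390 / 54.94 = 7.099 mol.
n(e⁻) = 2 × 7.099 = 14.20 mol.
Q = n(e⁻)·F = 14.20 × 96485 = 1370000 C.
I = Q/t = 1370000 / 8760.0 s = 156 A.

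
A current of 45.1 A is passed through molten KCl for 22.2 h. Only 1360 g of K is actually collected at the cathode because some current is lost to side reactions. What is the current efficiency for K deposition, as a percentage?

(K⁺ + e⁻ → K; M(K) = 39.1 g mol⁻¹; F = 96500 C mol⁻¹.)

Q = I·t = 45.10 × 79920 = 3604000 C; n(e⁻) = 3604000/96500 = 37.35 mol.
Theoretical n(K) = n(e⁻)/1 = 37.35 mol, i.e. m_theo = 37.35 × 39.1 = 1460 g.
Efficiency = m_actual / m_theo = 1360 / 1460 = 93.1 %.

93.1 %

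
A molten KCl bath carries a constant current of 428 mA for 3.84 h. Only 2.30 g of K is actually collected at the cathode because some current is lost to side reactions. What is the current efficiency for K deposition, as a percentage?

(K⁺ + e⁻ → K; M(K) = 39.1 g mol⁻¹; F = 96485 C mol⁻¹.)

95.9 %

Q = I·t = 0.4280 × 13824 = 5917 C; n(e⁻) = 5917/96485 = 0.06132 mol.
Theoretical n(K) = n(e⁻)/1 = 0.06132 mol, i.e. m_theo = 0.06132 × 39.1 = 2.398 g.
Efficiency = m_actual / m_theo = 2.30 / 2.398 = 95.9 %.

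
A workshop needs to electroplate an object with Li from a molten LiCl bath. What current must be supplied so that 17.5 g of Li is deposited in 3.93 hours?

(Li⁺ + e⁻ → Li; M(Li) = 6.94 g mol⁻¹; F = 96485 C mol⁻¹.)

17.2 A

n(Li) = 17.5 / 6.94 = 2.522 mol.
n(e⁻) = 1 × 2.522 = 2.522 mol.
Q = n(e⁻)·F = 2.522 × 96485 = 243300 C.
I = Q/t = 243300 / 14148 s = 17.2 A.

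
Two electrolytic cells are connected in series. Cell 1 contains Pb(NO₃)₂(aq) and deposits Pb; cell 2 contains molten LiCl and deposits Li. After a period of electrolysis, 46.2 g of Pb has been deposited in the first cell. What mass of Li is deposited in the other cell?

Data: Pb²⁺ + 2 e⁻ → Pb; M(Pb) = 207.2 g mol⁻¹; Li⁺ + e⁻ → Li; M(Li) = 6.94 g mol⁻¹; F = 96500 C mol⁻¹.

3.09 g

n(Pb) = 46.2 / 207.2 = 0.2230 mol.
Since Pb²⁺ + 2 e⁻ → Pb, n(e⁻) passed = 2 × 0.2230 = 0.4459 mol.
Cells in series carry the same charge, so the same 0.4459 mol of electrons passes through cell 2.
Li⁺ + e⁻ → Li, so n(Li) = 0.4459 / 1 = 0.4459 mol.
m(Li) = 0.4459 × 6.94 = 3.09 g.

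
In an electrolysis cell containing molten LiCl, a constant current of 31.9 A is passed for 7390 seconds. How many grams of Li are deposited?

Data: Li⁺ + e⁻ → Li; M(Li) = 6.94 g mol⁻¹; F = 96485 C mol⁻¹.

Q = I·t = 31.90 A × 7390.0 s = 235700 C.
n(e⁻) = Q/F = 235700 / 96485 = 2.443 mol.
Li⁺ + e⁻ → Li, so n(Li) = n(e⁻)/1 = 2.443 mol.
m = n·M = 2.443 × 6.94 = 17.0 g.

17.0 g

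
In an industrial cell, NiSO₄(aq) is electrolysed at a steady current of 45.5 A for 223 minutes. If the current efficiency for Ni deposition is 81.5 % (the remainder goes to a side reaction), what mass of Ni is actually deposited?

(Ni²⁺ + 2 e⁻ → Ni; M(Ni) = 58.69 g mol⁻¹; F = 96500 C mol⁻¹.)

151 g

Q = I·t = 45.50 × 13380 = 608800 C.
n(e⁻) = 608800/96500 = 6.309 mol; theoretically n(Ni) = 6.309/2 = 3.154 mol, m_theo = 185.1 g.
At 81.5 % efficiency, m_actual = 0.815 × 185.1 = 151 g.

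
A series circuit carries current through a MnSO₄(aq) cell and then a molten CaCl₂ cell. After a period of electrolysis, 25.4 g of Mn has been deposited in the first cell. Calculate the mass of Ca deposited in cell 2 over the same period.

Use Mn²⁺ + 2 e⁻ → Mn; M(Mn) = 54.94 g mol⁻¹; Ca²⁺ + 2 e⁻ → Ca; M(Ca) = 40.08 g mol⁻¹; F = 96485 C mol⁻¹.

18.5 g

n(Mn) = 25.4 / 54.94 = 0.4623 mol.
Since Mn²⁺ + 2 e⁻ → Mn, n(e⁻) passed = 2 × 0.4623 = 0.9246 mol.
Cells in series carry the same charge, so the same 0.9246 mol of electrons passes through cell 2.
Ca²⁺ + 2 e⁻ → Ca, so n(Ca) = 0.9246 / 2 = 0.4623 mol.
m(Ca) = 0.4623 × 40.08 = 18.5 g.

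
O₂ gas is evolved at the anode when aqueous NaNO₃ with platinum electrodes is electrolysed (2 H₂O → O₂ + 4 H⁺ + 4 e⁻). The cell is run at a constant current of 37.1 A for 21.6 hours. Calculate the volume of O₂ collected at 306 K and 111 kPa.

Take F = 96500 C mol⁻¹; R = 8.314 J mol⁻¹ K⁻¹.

171 L

Q = I·t = 37.10 A × 77760 s = 2885000 C.
n(e⁻) = Q/F = 2885000 / 96500 = 29.90 mol.
4 electrons are transferred per O₂ molecule, so n(O₂) = 29.90 / 4 = 7.474 mol.
V = nRT/P = (7.474 × 8.314 × 306) / (111 × 10³ Pa) = 0.171 m³ = 171 L.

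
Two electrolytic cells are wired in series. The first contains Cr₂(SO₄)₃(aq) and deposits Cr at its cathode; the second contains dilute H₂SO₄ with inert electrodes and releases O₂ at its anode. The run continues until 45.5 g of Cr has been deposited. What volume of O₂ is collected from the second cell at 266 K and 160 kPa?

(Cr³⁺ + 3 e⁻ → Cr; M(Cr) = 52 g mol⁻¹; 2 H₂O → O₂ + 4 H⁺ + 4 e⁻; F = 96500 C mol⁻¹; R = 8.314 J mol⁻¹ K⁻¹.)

9.07 L

n(Cr) = 45.5 / 52 = 0.8750 mol, so n(e⁻) = 3 × 0.8750 = 2.625 mol.
The cells are in series, so the same 2.625 mol of electrons passes through the second cell.
2 H₂O → O₂ + 4 H⁺ + 4 e⁻ — 4 mol e⁻ per mol O₂, so n(O₂) = 2.625/4 = 0.6562 mol.
V = nRT/P = (0.6562 × 8.314 × 266) / (160 × 10³) = 0.00907 m³ = 9.07 L.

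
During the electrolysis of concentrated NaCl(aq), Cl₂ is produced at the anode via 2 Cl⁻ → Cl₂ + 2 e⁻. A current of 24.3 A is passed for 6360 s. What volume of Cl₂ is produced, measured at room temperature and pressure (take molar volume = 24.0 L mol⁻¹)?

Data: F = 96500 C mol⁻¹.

Q = I·t = 24.30 A × 6360.0 s = 154500 C.
n(e⁻) = Q/F = 154500 / 96500 = 1.602 mol.
2 electrons are transferred per Cl₂ molecule, so n(Cl₂) = 1.602 / 2 = 0.8008 mol.
V = n × V_m = 0.8008 × 24.0 = 19.2 L.

19.2 L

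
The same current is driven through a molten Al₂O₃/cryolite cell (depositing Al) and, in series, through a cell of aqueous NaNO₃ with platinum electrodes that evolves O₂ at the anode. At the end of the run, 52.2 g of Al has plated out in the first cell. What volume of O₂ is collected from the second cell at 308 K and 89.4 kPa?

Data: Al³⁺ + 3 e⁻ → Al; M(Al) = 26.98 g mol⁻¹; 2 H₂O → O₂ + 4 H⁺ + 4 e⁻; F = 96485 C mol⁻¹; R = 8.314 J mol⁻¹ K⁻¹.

41.6 L

n(Al) = 52.2 / 26.98 = 1.935 mol, so n(e⁻) = 3 × 1.935 = 5.804 mol.
The cells are in series, so the same 5.804 mol of electrons passes through the second cell.
2 H₂O → O₂ + 4 H⁺ + 4 e⁻ — 4 mol e⁻ per mol O₂, so n(O₂) = 5.804/4 = 1.451 mol.
V = nRT/P = (1.451 × 8.314 × 308) / (89.4 × 10³) = 0.0416 m³ = 41.6 L.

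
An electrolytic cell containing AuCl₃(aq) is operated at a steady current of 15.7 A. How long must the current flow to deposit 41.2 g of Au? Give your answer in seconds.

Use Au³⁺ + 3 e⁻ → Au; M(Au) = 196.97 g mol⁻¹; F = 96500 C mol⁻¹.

3860 s

n(Au) = m/M = 41.2 / 196.97 = 0.2092 mol.
Each Au atom requires 3 electrons, so n(e⁻) = 3 × 0.2092 = 0.6275 mol.
Q = n(e⁻)·F = 0.6275 × 96500 = 60550 C.
t = Q/I = 60550 / 15.70 A = 3857 s.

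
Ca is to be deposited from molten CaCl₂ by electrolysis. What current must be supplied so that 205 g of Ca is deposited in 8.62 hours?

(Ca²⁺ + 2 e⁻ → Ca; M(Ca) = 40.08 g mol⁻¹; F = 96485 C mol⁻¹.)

31.8 A

n(Ca) = 205 / 40.08 = 5.115 mol.
n(e⁻) = 2 × 5.115 = 10.23 mol.
Q = n(e⁻)·F = 10.23 × 96485 = 987000 C.
I = Q/t = 987000 / 31032 s = 31.8 A.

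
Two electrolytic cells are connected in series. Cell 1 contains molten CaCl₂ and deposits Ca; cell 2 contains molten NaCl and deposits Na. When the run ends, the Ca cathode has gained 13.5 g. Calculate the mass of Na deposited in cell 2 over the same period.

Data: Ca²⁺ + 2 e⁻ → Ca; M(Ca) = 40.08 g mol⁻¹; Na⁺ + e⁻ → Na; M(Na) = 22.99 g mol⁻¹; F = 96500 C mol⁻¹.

n(Ca) = 13.5 / 40.08 = 0.3368 mol.
Since Ca²⁺ + 2 e⁻ → Ca, n(e⁻) passed = 2 × 0.3368 = 0.6737 mol.
Cells in series carry the same charge, so the same 0.6737 mol of electrons passes through cell 2.
Na⁺ + e⁻ → Na, so n(Na) = 0.6737 / 1 = 0.6737 mol.
m(Na) = 0.6737 × 22.99 = 15.5 g.

15.5 g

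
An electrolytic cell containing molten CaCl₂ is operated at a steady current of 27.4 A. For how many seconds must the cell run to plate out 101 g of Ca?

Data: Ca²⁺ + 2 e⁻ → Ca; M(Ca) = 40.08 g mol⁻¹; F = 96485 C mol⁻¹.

n(Ca) = m/M = 101 / 40.08 = 2.520 mol.
Each Ca atom requires 2 electrons, so n(e⁻) = 2 × 2.520 = 5.040 mol.
Q = n(e⁻)·F = 5.040 × 96485 = 486300 C.
t = Q/I = 486300 / 27.40 A = 17750 s.

17700 s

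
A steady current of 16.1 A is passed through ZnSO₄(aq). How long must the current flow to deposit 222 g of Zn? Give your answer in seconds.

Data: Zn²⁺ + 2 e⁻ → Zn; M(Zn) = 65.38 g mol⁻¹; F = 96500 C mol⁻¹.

n(Zn) = m/M = 222 / 65.38 = 3.396 mol.
Each Zn atom requires 2 electrons, so n(e⁻) = 2 × 3.396 = 6.791 mol.
Q = n(e⁻)·F = 6.791 × 96500 = 655300 C.
t = Q/I = 655300 / 16.10 A = 40700 s.

40700 s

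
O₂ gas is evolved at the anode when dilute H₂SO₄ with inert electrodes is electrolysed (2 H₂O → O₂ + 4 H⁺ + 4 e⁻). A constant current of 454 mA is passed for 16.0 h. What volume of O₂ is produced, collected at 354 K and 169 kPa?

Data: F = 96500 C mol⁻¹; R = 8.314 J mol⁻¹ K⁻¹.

1.18 L

Q = I·t = 0.4540 A × 57600 s = 26150 C.
n(e⁻) = Q/F = 26150 / 96500 = 0.2710 mol.
4 electrons are transferred per O₂ molecule, so n(O₂) = 0.2710 / 4 = 0.06775 mol.
V = nRT/P = (0.06775 × 8.314 × 354) / (169 × 10³ Pa) = 0.00118 m³ = 1.18 L.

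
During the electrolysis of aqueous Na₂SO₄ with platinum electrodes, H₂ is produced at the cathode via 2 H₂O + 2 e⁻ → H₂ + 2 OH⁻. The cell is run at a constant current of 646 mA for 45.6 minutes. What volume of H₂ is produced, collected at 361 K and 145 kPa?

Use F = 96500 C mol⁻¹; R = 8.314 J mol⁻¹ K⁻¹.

0.190 L

Q = I·t = 0.6460 A × 2736.0 s = 1767 C.
n(e⁻) = Q/F = 1767 / 96500 = 0.01832 mol.
2 electrons are transferred per H₂ molecule, so n(H₂) = 0.01832 / 2 = 0.009158 mol.
V = nRT/P = (0.009158 × 8.314 × 361) / (145 × 10³ Pa) = 1.90 × 10⁻⁴ m³ = 0.190 L.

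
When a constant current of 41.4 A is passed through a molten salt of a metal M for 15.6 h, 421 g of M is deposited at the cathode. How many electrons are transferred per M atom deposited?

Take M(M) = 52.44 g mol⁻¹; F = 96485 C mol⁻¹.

Q = I·t = 41.40 A × 56160 s = 2325000 C, so n(e⁻) = 2325000/96485 = 24.10 mol.
n(M) deposited = 421 / 52.44 = 8.028 mol.
Electrons per atom = n(e⁻)/n(M) = 24.10 / 8.028 = 3.00 ≈ 3, so the ion is M³⁺.

3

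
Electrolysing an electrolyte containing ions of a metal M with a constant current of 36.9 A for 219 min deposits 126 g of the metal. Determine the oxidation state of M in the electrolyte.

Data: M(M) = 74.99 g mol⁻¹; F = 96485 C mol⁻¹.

Q = I·t = 36.90 A × 13140 s = 484900 C, so n(e⁻) = 484900/96485 = 5.025 mol.
n(M) deposited = 126 / 74.99 = 1.680 mol.
Electrons per atom = n(e⁻)/n(M) = 5.025 / 1.680 = 2.99 ≈ 3, so the ion is M³⁺.

+3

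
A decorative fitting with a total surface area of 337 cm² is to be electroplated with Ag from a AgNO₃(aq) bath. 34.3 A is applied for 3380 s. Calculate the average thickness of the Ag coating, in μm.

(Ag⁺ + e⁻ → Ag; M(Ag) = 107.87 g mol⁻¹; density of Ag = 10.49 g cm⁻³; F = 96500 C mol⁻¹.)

Q = I·t = 34.30 × 3380.0 = 115900 C; n(e⁻) = 1.201 mol.
n(Ag) = n(e⁻)/1 = 1.201 mol, so m = 1.201 × 107.87 = 129.6 g.
Volume = m/ρ = 129.6 / 10.49 = 12.35 cm³.
Thickness = V/A = 12.35 / 337 = 0.0367 cm = 367 μm.

367 μm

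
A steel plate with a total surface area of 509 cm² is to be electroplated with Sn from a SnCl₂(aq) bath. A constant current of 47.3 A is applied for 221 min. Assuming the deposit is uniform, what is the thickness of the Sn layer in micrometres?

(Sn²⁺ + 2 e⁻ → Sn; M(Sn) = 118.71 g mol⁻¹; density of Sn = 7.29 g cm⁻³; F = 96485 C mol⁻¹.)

Q = I·t = 47.30 × 13260 = 627200 C; n(e⁻) = 6.500 mol.
n(Sn) = n(e⁻)/2 = 3.250 mol, so m = 3.250 × 118.71 = 385.8 g.
Volume = m/ρ = 385.8 / 7.29 = 52.93 cm³.
Thickness = V/A = 52.93 / 509 = 0.104 cm = 1040 μm.

1040 μm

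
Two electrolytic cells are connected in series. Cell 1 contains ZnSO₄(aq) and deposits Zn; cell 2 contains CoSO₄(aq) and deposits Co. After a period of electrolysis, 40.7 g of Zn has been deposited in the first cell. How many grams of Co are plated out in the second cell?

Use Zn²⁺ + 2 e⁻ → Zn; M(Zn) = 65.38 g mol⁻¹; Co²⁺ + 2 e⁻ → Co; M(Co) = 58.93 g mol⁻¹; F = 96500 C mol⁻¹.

n(Zn) = 40.7 / 65.38 = 0.6225 mol.
Since Zn²⁺ + 2 e⁻ → Zn, n(e⁻) passed = 2 × 0.6225 = 1.245 mol.
Cells in series carry the same charge, so the same 1.245 mol of electrons passes through cell 2.
Co²⁺ + 2 e⁻ → Co, so n(Co) = 1.245 / 2 = 0.6225 mol.
m(Co) = 0.6225 × 58.93 = 36.7 g.

36.7 g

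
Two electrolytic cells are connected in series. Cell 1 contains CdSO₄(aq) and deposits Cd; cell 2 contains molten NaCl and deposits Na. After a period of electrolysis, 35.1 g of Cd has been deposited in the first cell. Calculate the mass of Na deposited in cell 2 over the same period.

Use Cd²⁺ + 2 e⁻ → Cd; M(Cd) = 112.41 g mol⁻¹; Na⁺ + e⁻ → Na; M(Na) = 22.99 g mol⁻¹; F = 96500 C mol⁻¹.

n(Cd) = 35.1 / 112.41 = 0.3122 mol.
Since Cd²⁺ + 2 e⁻ → Cd, n(e⁻) passed = 2 × 0.3122 = 0.6245 mol.
Cells in series carry the same charge, so the same 0.6245 mol of electrons passes through cell 2.
Na⁺ + e⁻ → Na, so n(Na) = 0.6245 / 1 = 0.6245 mol.
m(Na) = 0.6245 × 22.99 = 14.4 g.

14.4 g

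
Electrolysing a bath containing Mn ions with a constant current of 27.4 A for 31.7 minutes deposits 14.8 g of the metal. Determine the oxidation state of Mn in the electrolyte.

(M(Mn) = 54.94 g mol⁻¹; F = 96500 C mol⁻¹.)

+2

Q = I·t = 27.40 A × 1902.0 s = 52110 C, so n(e⁻) = 52110/96500 = 0.5400 mol.
n(Mn) deposited = 14.8 / 54.94 = 0.2694 mol.
Electrons per atom = n(e⁻)/n(Mn) = 0.5400 / 0.2694 = 2.00 ≈ 2, so the ion is Mn²⁺.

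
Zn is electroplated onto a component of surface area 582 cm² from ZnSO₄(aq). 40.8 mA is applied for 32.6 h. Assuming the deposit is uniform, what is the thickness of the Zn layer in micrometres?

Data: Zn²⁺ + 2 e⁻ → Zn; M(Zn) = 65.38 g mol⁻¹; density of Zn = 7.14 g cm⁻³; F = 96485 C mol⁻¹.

3.90 μm

Q = I·t = 0.04080 × 117360 = 4788 C; n(e⁻) = 0.04963 mol.
n(Zn) = n(e⁻)/2 = 0.02481 mol, so m = 0.02481 × 65.38 = 1.622 g.
Volume = m/ρ = 1.622 / 7.14 = 0.2272 cm³.
Thickness = V/A = 0.2272 / 582 = 3.90 × 10⁻⁴ cm = 3.90 μm.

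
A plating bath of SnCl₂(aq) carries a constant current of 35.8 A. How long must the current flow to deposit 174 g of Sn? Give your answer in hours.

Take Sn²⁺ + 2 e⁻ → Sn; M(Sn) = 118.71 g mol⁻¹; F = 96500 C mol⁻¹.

2.19 h

n(Sn) = m/M = 174 / 118.71 = 1.466 mol.
Each Sn atom requires 2 electrons, so n(e⁻) = 2 × 1.466 = 2.932 mol.
Q = n(e⁻)·F = 2.932 × 96500 = 282900 C.
t = Q/I = 282900 / 35.80 A = 7902 s = 2.19 h.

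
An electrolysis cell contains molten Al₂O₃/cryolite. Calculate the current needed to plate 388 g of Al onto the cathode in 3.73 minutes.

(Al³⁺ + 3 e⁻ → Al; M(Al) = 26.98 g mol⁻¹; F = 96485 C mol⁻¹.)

18600 A

n(Al) = 388 / 26.98 = 14.38 mol.
n(e⁻) = 3 × 14.38 = 43.14 mol.
Q = n(e⁻)·F = 43.14 × 96485 = 4163000 C.
I = Q/t = 4163000 / 223.80 s = 18600 A.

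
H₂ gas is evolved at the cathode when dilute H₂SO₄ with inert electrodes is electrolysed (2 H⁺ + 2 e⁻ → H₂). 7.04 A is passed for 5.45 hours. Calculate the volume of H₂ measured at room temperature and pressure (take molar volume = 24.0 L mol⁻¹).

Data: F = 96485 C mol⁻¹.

17.2 L

Q = I·t = 7.040 A × 19620 s = 138100 C.
n(e⁻) = Q/F = 138100 / 96485 = 1.432 mol.
2 electrons are transferred per H₂ molecule, so n(H₂) = 1.432 / 2 = 0.7158 mol.
V = n × V_m = 0.7158 × 24.0 = 17.2 L.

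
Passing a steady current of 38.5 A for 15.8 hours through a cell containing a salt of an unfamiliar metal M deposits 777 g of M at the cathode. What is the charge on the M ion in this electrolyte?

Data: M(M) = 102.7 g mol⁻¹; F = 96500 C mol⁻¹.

+3

Q = I·t = 38.50 A × 56880 s = 2190000 C, so n(e⁻) = 2190000/96500 = 22.69 mol.
n(M) deposited = 777 / 102.7 = 7.566 mol.
Electrons per atom = n(e⁻)/n(M) = 22.69 / 7.566 = 3.00 ≈ 3, so the ion is M³⁺.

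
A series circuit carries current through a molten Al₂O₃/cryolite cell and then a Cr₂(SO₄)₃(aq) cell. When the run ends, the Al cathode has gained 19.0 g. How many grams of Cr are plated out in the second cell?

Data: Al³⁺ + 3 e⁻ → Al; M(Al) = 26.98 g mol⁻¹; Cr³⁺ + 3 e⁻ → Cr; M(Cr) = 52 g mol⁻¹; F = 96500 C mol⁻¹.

36.6 g

n(Al) = 19.0 / 26.98 = 0.7042 mol.
Since Al³⁺ + 3 e⁻ → Al, n(e⁻) passed = 3 × 0.7042 = 2.113 mol.
Cells in series carry the same charge, so the same 2.113 mol of electrons passes through cell 2.
Cr³⁺ + 3 e⁻ → Cr, so n(Cr) = 2.113 / 3 = 0.7042 mol.
m(Cr) = 0.7042 × 52 = 36.6 g.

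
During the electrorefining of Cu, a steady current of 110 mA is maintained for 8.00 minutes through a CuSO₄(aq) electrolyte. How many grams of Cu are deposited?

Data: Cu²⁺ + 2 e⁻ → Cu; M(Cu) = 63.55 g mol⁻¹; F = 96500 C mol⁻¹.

0.0174 g

Q = I·t = 0.1100 A × 480.00 s = 52.80 C.
n(e⁻) = Q/F = 52.80 / 96500 = 0.0005472 mol.
Cu²⁺ + 2 e⁻ → Cu, so n(Cu) = n(e⁻)/2 = 0.0002736 mol.
m = n·M = 0.0002736 × 63.55 = 0.0174 g.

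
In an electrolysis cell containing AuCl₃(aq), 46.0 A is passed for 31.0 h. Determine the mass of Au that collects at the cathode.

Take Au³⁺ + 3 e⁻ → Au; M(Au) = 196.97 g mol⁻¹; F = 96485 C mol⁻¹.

Q = I·t = 46.00 A × 111600 s = 5134000 C.
n(e⁻) = Q/F = 5134000 / 96485 = 53.21 mol.
Au³⁺ + 3 e⁻ → Au, so n(Au) = n(e⁻)/3 = 17.74 mol.
m = n·M = 17.74 × 196.97 = 3490 g.

3490 g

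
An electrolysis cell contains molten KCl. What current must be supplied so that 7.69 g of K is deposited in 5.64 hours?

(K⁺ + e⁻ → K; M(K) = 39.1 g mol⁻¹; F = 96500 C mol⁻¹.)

n(K) = 7.69 / 39.1 = 0.1967 mol.
n(e⁻) = 1 × 0.1967 = 0.1967 mol.
Q = n(e⁻)·F = 0.1967 × 96500 = 18980 C.
I = Q/t = 18980 / 20304 s = 0.935 A.

0.935 A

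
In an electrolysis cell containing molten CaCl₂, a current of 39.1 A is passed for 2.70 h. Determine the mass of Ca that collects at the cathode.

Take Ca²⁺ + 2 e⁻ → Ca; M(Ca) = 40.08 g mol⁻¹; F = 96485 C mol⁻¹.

78.9 g

Q = I·t = 39.10 A × 9720.0 s = 380100 C.
n(e⁻) = Q/F = 380100 / 96485 = 3.939 mol.
Ca²⁺ + 2 e⁻ → Ca, so n(Ca) = n(e⁻)/2 = 1.969 mol.
m = n·M = 1.969 × 40.08 = 78.9 g.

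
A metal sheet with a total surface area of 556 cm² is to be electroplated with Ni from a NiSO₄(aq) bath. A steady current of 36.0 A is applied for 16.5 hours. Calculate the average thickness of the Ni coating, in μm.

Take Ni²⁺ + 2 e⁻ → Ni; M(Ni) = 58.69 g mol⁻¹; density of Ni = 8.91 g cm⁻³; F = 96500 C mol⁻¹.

Q = I·t = 36.00 × 59400 = 2138000 C; n(e⁻) = 22.16 mol.
n(Ni) = n(e⁻)/2 = 11.08 mol, so m = 11.08 × 58.69 = 650.3 g.
Volume = m/ρ = 650.3 / 8.91 = 72.98 cm³.
Thickness = V/A = 72.98 / 556 = 0.131 cm = 1310 μm.

1310 μm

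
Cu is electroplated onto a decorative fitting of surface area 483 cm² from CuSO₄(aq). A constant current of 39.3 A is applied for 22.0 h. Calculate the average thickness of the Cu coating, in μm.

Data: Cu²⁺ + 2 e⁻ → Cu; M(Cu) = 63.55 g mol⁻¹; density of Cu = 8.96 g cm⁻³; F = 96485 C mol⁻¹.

Q = I·t = 39.30 × 79200 = 3113000 C; n(e⁻) = 32.26 mol.
n(Cu) = n(e⁻)/2 = 16.13 mol, so m = 16.13 × 63.55 = 1025 g.
Volume = m/ρ = 1025 / 8.96 = 114.4 cm³.
Thickness = V/A = 114.4 / 483 = 0.237 cm = 2370 μm.

2370 μm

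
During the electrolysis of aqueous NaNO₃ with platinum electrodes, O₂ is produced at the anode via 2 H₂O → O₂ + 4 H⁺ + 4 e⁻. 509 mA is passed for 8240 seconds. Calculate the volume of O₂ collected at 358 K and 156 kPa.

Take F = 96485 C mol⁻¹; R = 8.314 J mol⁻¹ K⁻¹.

0.207 L

Q = I·t = 0.5090 A × 8240.0 s = 4194 C.
n(e⁻) = Q/F = 4194 / 96485 = 0.04347 mol.
4 electrons are transferred per O₂ molecule, so n(O₂) = 0.04347 / 4 = 0.01087 mol.
V = nRT/P = (0.01087 × 8.314 × 358) / (156 × 10³ Pa) = 2.07 × 10⁻⁴ m³ = 0.207 L.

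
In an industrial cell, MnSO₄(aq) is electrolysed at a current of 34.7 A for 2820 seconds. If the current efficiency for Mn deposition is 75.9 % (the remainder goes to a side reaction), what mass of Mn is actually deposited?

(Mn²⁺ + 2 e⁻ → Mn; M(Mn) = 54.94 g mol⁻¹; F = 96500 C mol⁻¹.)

21.1 g

Q = I·t = 34.70 × 2820.0 = 97850 C.
n(e⁻) = 97850/96500 = 1.014 mol; theoretically n(Mn) = 1.014/2 = 0.5070 mol, m_theo = 27.86 g.
At 75.9 % efficiency, m_actual = 0.759 × 27.86 = 21.1 g.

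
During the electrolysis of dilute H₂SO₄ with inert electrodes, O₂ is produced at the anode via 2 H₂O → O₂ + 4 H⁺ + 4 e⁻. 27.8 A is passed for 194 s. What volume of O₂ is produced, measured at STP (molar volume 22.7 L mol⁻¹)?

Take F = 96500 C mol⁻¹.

Q = I·t = 27.80 A × 194.00 s = 5393 C.
n(e⁻) = Q/F = 5393 / 96500 = 0.05589 mol.
4 electrons are transferred per O₂ molecule, so n(O₂) = 0.05589 / 4 = 0.01397 mol.
V = n × V_m = 0.01397 × 22.7 = 0.317 L.

0.317 L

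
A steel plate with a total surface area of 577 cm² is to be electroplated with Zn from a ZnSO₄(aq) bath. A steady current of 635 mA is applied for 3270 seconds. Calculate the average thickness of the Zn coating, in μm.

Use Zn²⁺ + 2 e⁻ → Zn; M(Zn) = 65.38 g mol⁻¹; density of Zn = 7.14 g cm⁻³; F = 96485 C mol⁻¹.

Q = I·t = 0.6350 × 3270.0 = 2076 C; n(e⁻) = 0.02152 mol.
n(Zn) = n(e⁻)/2 = 0.01076 mol, so m = 0.01076 × 65.38 = 0.7035 g.
Volume = m/ρ = 0.7035 / 7.14 = 0.09853 cm³.
Thickness = V/A = 0.09853 / 577 = 1.71 × 10⁻⁴ cm = 1.71 μm.

1.71 μm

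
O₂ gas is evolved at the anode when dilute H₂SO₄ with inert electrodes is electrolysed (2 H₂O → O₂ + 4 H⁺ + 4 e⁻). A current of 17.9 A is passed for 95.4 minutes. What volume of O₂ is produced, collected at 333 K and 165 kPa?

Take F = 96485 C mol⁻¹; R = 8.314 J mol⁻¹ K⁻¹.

4.45 L

Q = I·t = 17.90 A × 5724.0 s = 102500 C.
n(e⁻) = Q/F = 102500 / 96485 = 1.062 mol.
4 electrons are transferred per O₂ molecule, so n(O₂) = 1.062 / 4 = 0.2655 mol.
V = nRT/P = (0.2655 × 8.314 × 333) / (165 × 10³ Pa) = 0.00445 m³ = 4.45 L.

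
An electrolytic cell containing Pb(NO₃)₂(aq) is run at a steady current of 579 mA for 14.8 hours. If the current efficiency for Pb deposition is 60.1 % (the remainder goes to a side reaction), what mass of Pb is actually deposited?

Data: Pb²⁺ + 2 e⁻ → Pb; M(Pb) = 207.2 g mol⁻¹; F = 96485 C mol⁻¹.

Q = I·t = 0.5790 × 53280 = 30850 C.
n(e⁻) = 30850/96485 = 0.3197 mol; theoretically n(Pb) = 0.3197/2 = 0.1599 mol, m_theo = 33.12 g.
At 60.1 % efficiency, m_actual = 0.601 × 33.12 = 19.9 g.

19.9 g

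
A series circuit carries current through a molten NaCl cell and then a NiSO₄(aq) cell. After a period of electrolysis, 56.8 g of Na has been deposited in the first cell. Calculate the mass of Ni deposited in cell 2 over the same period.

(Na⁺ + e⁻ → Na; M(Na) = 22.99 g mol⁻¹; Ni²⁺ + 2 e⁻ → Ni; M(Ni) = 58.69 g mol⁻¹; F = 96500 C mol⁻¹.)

72.5 g

n(Na) = 56.8 / 22.99 = 2.471 mol.
Since Na⁺ + e⁻ → Na, n(e⁻) passed = 1 × 2.471 = 2.471 mol.
Cells in series carry the same charge, so the same 2.471 mol of electrons passes through cell 2.
Ni²⁺ + 2 e⁻ → Ni, so n(Ni) = 2.471 / 2 = 1.235 mol.
m(Ni) = 1.235 × 58.69 = 72.5 g.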